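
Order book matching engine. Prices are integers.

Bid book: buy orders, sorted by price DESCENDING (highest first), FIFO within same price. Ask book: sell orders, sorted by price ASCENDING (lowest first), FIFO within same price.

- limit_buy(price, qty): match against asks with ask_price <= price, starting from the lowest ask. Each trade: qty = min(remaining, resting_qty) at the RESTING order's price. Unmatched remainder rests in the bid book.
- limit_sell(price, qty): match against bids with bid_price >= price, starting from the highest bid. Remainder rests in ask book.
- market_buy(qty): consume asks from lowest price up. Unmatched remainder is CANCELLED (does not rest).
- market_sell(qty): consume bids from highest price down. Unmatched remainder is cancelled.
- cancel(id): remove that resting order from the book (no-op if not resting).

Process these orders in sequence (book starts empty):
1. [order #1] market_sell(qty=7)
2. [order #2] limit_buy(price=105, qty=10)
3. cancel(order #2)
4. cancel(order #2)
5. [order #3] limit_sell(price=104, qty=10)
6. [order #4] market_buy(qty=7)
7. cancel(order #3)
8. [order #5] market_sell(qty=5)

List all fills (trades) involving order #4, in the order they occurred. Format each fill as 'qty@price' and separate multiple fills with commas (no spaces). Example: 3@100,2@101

After op 1 [order #1] market_sell(qty=7): fills=none; bids=[-] asks=[-]
After op 2 [order #2] limit_buy(price=105, qty=10): fills=none; bids=[#2:10@105] asks=[-]
After op 3 cancel(order #2): fills=none; bids=[-] asks=[-]
After op 4 cancel(order #2): fills=none; bids=[-] asks=[-]
After op 5 [order #3] limit_sell(price=104, qty=10): fills=none; bids=[-] asks=[#3:10@104]
After op 6 [order #4] market_buy(qty=7): fills=#4x#3:7@104; bids=[-] asks=[#3:3@104]
After op 7 cancel(order #3): fills=none; bids=[-] asks=[-]
After op 8 [order #5] market_sell(qty=5): fills=none; bids=[-] asks=[-]

Answer: 7@104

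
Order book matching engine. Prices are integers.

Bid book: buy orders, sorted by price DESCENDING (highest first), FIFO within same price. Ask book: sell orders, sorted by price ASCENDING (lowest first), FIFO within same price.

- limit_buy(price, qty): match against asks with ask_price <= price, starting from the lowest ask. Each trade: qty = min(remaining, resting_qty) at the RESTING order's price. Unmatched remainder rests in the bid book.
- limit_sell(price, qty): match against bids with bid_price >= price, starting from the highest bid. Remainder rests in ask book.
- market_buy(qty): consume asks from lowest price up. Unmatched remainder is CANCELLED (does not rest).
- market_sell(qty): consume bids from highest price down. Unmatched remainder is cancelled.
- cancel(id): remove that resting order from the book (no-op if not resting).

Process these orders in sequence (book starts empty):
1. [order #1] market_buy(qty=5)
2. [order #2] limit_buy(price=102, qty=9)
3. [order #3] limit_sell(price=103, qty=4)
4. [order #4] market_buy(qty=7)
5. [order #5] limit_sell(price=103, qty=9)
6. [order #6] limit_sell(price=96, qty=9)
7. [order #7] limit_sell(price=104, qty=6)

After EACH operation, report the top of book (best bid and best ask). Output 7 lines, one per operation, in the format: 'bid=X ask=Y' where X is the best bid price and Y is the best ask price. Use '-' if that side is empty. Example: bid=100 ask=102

Answer: bid=- ask=-
bid=102 ask=-
bid=102 ask=103
bid=102 ask=-
bid=102 ask=103
bid=- ask=103
bid=- ask=103

Derivation:
After op 1 [order #1] market_buy(qty=5): fills=none; bids=[-] asks=[-]
After op 2 [order #2] limit_buy(price=102, qty=9): fills=none; bids=[#2:9@102] asks=[-]
After op 3 [order #3] limit_sell(price=103, qty=4): fills=none; bids=[#2:9@102] asks=[#3:4@103]
After op 4 [order #4] market_buy(qty=7): fills=#4x#3:4@103; bids=[#2:9@102] asks=[-]
After op 5 [order #5] limit_sell(price=103, qty=9): fills=none; bids=[#2:9@102] asks=[#5:9@103]
After op 6 [order #6] limit_sell(price=96, qty=9): fills=#2x#6:9@102; bids=[-] asks=[#5:9@103]
After op 7 [order #7] limit_sell(price=104, qty=6): fills=none; bids=[-] asks=[#5:9@103 #7:6@104]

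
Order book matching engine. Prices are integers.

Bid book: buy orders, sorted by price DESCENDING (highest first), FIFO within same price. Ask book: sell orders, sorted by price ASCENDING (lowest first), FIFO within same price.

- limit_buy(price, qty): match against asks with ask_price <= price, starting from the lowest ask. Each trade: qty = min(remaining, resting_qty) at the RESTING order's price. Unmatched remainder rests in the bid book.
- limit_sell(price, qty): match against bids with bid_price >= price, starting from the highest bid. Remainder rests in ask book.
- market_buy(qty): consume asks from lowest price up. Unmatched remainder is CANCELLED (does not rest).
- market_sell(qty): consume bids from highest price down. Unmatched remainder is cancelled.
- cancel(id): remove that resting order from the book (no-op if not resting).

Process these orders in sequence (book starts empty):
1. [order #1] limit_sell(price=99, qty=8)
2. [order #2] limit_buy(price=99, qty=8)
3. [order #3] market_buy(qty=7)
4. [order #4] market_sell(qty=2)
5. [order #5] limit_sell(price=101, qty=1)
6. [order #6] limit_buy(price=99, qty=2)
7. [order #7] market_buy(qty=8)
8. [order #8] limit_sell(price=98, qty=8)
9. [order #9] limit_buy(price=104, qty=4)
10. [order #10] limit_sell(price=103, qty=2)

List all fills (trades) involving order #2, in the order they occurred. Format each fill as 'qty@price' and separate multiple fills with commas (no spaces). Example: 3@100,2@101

After op 1 [order #1] limit_sell(price=99, qty=8): fills=none; bids=[-] asks=[#1:8@99]
After op 2 [order #2] limit_buy(price=99, qty=8): fills=#2x#1:8@99; bids=[-] asks=[-]
After op 3 [order #3] market_buy(qty=7): fills=none; bids=[-] asks=[-]
After op 4 [order #4] market_sell(qty=2): fills=none; bids=[-] asks=[-]
After op 5 [order #5] limit_sell(price=101, qty=1): fills=none; bids=[-] asks=[#5:1@101]
After op 6 [order #6] limit_buy(price=99, qty=2): fills=none; bids=[#6:2@99] asks=[#5:1@101]
After op 7 [order #7] market_buy(qty=8): fills=#7x#5:1@101; bids=[#6:2@99] asks=[-]
After op 8 [order #8] limit_sell(price=98, qty=8): fills=#6x#8:2@99; bids=[-] asks=[#8:6@98]
After op 9 [order #9] limit_buy(price=104, qty=4): fills=#9x#8:4@98; bids=[-] asks=[#8:2@98]
After op 10 [order #10] limit_sell(price=103, qty=2): fills=none; bids=[-] asks=[#8:2@98 #10:2@103]

Answer: 8@99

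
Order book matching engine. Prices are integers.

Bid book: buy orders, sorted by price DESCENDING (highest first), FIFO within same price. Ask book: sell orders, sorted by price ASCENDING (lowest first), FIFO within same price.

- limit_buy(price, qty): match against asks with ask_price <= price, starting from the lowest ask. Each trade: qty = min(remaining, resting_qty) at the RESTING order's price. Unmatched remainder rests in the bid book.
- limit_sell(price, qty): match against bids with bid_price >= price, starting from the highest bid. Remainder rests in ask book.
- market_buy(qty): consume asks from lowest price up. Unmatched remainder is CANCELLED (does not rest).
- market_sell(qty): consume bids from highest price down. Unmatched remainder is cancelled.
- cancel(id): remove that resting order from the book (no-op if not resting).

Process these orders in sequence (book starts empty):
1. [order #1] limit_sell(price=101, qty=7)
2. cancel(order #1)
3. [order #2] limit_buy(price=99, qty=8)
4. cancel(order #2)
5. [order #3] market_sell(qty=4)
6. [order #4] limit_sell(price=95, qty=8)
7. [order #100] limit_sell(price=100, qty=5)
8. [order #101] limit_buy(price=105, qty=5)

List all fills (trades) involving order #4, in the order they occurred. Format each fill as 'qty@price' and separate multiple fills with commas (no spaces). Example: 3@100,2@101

After op 1 [order #1] limit_sell(price=101, qty=7): fills=none; bids=[-] asks=[#1:7@101]
After op 2 cancel(order #1): fills=none; bids=[-] asks=[-]
After op 3 [order #2] limit_buy(price=99, qty=8): fills=none; bids=[#2:8@99] asks=[-]
After op 4 cancel(order #2): fills=none; bids=[-] asks=[-]
After op 5 [order #3] market_sell(qty=4): fills=none; bids=[-] asks=[-]
After op 6 [order #4] limit_sell(price=95, qty=8): fills=none; bids=[-] asks=[#4:8@95]
After op 7 [order #100] limit_sell(price=100, qty=5): fills=none; bids=[-] asks=[#4:8@95 #100:5@100]
After op 8 [order #101] limit_buy(price=105, qty=5): fills=#101x#4:5@95; bids=[-] asks=[#4:3@95 #100:5@100]

Answer: 5@95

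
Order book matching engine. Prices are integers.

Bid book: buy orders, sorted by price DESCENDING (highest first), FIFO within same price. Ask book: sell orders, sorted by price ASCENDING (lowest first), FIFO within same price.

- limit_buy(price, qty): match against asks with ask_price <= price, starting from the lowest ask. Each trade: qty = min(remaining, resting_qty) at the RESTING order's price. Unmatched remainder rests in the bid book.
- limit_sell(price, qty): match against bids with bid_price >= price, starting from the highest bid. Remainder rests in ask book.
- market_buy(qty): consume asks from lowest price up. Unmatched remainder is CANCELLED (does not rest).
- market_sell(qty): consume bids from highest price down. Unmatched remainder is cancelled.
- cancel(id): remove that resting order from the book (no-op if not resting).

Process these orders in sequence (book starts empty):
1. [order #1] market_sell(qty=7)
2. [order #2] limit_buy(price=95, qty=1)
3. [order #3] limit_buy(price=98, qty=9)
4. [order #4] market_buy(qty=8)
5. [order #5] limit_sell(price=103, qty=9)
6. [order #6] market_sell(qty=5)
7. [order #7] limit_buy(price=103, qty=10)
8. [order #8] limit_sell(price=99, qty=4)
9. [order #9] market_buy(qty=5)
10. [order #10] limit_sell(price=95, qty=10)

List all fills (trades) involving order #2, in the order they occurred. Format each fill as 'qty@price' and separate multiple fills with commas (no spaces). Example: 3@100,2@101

After op 1 [order #1] market_sell(qty=7): fills=none; bids=[-] asks=[-]
After op 2 [order #2] limit_buy(price=95, qty=1): fills=none; bids=[#2:1@95] asks=[-]
After op 3 [order #3] limit_buy(price=98, qty=9): fills=none; bids=[#3:9@98 #2:1@95] asks=[-]
After op 4 [order #4] market_buy(qty=8): fills=none; bids=[#3:9@98 #2:1@95] asks=[-]
After op 5 [order #5] limit_sell(price=103, qty=9): fills=none; bids=[#3:9@98 #2:1@95] asks=[#5:9@103]
After op 6 [order #6] market_sell(qty=5): fills=#3x#6:5@98; bids=[#3:4@98 #2:1@95] asks=[#5:9@103]
After op 7 [order #7] limit_buy(price=103, qty=10): fills=#7x#5:9@103; bids=[#7:1@103 #3:4@98 #2:1@95] asks=[-]
After op 8 [order #8] limit_sell(price=99, qty=4): fills=#7x#8:1@103; bids=[#3:4@98 #2:1@95] asks=[#8:3@99]
After op 9 [order #9] market_buy(qty=5): fills=#9x#8:3@99; bids=[#3:4@98 #2:1@95] asks=[-]
After op 10 [order #10] limit_sell(price=95, qty=10): fills=#3x#10:4@98 #2x#10:1@95; bids=[-] asks=[#10:5@95]

Answer: 1@95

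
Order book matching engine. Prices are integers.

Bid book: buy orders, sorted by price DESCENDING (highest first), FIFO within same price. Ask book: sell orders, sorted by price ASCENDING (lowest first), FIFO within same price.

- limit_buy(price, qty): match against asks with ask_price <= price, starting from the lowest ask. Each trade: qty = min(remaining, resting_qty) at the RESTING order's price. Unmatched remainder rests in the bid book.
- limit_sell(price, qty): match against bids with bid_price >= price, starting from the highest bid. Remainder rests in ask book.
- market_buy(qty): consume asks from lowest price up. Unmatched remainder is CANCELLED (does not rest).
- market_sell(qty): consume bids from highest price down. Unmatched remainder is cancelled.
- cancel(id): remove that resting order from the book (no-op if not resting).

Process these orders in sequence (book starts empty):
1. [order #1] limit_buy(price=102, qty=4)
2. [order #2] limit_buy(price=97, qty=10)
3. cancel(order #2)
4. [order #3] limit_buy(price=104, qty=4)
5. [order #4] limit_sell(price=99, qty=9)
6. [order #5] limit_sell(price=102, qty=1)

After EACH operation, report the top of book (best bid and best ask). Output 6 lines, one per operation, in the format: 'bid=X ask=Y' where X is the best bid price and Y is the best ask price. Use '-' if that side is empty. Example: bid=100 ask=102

After op 1 [order #1] limit_buy(price=102, qty=4): fills=none; bids=[#1:4@102] asks=[-]
After op 2 [order #2] limit_buy(price=97, qty=10): fills=none; bids=[#1:4@102 #2:10@97] asks=[-]
After op 3 cancel(order #2): fills=none; bids=[#1:4@102] asks=[-]
After op 4 [order #3] limit_buy(price=104, qty=4): fills=none; bids=[#3:4@104 #1:4@102] asks=[-]
After op 5 [order #4] limit_sell(price=99, qty=9): fills=#3x#4:4@104 #1x#4:4@102; bids=[-] asks=[#4:1@99]
After op 6 [order #5] limit_sell(price=102, qty=1): fills=none; bids=[-] asks=[#4:1@99 #5:1@102]

Answer: bid=102 ask=-
bid=102 ask=-
bid=102 ask=-
bid=104 ask=-
bid=- ask=99
bid=- ask=99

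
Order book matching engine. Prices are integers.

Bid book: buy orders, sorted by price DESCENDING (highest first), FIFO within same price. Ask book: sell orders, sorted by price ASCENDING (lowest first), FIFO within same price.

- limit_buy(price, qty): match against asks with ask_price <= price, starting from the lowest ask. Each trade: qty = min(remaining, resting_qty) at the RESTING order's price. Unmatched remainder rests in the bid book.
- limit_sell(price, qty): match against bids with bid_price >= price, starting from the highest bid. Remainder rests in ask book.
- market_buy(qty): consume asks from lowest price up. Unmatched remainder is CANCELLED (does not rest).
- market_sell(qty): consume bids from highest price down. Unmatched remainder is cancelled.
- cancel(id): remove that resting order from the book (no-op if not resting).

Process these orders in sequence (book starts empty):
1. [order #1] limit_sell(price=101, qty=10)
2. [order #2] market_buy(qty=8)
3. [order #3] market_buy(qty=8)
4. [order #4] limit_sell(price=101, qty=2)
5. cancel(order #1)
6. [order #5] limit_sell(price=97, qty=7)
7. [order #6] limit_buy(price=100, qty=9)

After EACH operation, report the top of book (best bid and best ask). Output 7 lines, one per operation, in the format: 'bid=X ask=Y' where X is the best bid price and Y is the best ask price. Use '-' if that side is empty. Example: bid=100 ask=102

After op 1 [order #1] limit_sell(price=101, qty=10): fills=none; bids=[-] asks=[#1:10@101]
After op 2 [order #2] market_buy(qty=8): fills=#2x#1:8@101; bids=[-] asks=[#1:2@101]
After op 3 [order #3] market_buy(qty=8): fills=#3x#1:2@101; bids=[-] asks=[-]
After op 4 [order #4] limit_sell(price=101, qty=2): fills=none; bids=[-] asks=[#4:2@101]
After op 5 cancel(order #1): fills=none; bids=[-] asks=[#4:2@101]
After op 6 [order #5] limit_sell(price=97, qty=7): fills=none; bids=[-] asks=[#5:7@97 #4:2@101]
After op 7 [order #6] limit_buy(price=100, qty=9): fills=#6x#5:7@97; bids=[#6:2@100] asks=[#4:2@101]

Answer: bid=- ask=101
bid=- ask=101
bid=- ask=-
bid=- ask=101
bid=- ask=101
bid=- ask=97
bid=100 ask=101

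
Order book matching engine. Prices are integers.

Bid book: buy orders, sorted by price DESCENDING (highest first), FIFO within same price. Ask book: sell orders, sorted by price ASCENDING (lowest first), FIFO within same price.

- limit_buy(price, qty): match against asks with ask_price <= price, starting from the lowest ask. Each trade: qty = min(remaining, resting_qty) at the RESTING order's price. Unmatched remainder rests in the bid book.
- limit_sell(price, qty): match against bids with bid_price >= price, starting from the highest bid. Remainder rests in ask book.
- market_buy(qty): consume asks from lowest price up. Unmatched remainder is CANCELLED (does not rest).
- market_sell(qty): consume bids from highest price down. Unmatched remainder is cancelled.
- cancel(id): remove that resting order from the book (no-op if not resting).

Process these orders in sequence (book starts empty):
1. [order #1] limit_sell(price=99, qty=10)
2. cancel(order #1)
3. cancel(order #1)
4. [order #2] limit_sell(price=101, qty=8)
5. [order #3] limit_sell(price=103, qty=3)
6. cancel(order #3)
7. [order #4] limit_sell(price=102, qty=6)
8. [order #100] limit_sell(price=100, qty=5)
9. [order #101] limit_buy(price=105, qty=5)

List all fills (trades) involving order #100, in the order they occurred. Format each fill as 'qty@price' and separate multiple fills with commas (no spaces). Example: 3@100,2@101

After op 1 [order #1] limit_sell(price=99, qty=10): fills=none; bids=[-] asks=[#1:10@99]
After op 2 cancel(order #1): fills=none; bids=[-] asks=[-]
After op 3 cancel(order #1): fills=none; bids=[-] asks=[-]
After op 4 [order #2] limit_sell(price=101, qty=8): fills=none; bids=[-] asks=[#2:8@101]
After op 5 [order #3] limit_sell(price=103, qty=3): fills=none; bids=[-] asks=[#2:8@101 #3:3@103]
After op 6 cancel(order #3): fills=none; bids=[-] asks=[#2:8@101]
After op 7 [order #4] limit_sell(price=102, qty=6): fills=none; bids=[-] asks=[#2:8@101 #4:6@102]
After op 8 [order #100] limit_sell(price=100, qty=5): fills=none; bids=[-] asks=[#100:5@100 #2:8@101 #4:6@102]
After op 9 [order #101] limit_buy(price=105, qty=5): fills=#101x#100:5@100; bids=[-] asks=[#2:8@101 #4:6@102]

Answer: 5@100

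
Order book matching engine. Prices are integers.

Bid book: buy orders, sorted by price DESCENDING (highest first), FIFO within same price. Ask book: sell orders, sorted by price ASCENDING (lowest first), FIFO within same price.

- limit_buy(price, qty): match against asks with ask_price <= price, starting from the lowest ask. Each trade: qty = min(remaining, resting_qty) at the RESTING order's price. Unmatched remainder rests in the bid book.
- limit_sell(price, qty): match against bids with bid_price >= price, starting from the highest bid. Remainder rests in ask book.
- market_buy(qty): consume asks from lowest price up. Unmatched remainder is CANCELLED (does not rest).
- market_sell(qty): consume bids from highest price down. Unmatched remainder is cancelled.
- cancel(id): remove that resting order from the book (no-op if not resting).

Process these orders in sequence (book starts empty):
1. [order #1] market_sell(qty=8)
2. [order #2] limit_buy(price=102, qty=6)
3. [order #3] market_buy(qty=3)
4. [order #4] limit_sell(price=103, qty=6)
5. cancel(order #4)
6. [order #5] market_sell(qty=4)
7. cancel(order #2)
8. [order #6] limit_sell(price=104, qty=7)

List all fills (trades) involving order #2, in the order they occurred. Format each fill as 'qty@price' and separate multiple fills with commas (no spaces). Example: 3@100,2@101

Answer: 4@102

Derivation:
After op 1 [order #1] market_sell(qty=8): fills=none; bids=[-] asks=[-]
After op 2 [order #2] limit_buy(price=102, qty=6): fills=none; bids=[#2:6@102] asks=[-]
After op 3 [order #3] market_buy(qty=3): fills=none; bids=[#2:6@102] asks=[-]
After op 4 [order #4] limit_sell(price=103, qty=6): fills=none; bids=[#2:6@102] asks=[#4:6@103]
After op 5 cancel(order #4): fills=none; bids=[#2:6@102] asks=[-]
After op 6 [order #5] market_sell(qty=4): fills=#2x#5:4@102; bids=[#2:2@102] asks=[-]
After op 7 cancel(order #2): fills=none; bids=[-] asks=[-]
After op 8 [order #6] limit_sell(price=104, qty=7): fills=none; bids=[-] asks=[#6:7@104]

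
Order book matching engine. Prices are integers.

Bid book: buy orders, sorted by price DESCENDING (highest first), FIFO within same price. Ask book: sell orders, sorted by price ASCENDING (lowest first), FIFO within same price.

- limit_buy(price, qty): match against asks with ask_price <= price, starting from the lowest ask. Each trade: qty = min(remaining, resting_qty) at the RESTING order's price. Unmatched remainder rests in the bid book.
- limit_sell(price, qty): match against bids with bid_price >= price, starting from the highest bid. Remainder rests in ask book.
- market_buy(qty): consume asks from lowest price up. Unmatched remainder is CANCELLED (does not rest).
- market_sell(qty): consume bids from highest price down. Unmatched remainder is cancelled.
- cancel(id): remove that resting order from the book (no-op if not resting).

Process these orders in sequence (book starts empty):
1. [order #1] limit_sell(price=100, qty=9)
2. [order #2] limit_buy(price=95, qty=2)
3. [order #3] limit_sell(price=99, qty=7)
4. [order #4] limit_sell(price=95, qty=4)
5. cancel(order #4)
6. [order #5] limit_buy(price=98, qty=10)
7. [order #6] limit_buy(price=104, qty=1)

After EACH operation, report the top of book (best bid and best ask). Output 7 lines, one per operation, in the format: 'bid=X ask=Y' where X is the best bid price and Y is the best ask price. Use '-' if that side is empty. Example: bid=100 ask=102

After op 1 [order #1] limit_sell(price=100, qty=9): fills=none; bids=[-] asks=[#1:9@100]
After op 2 [order #2] limit_buy(price=95, qty=2): fills=none; bids=[#2:2@95] asks=[#1:9@100]
After op 3 [order #3] limit_sell(price=99, qty=7): fills=none; bids=[#2:2@95] asks=[#3:7@99 #1:9@100]
After op 4 [order #4] limit_sell(price=95, qty=4): fills=#2x#4:2@95; bids=[-] asks=[#4:2@95 #3:7@99 #1:9@100]
After op 5 cancel(order #4): fills=none; bids=[-] asks=[#3:7@99 #1:9@100]
After op 6 [order #5] limit_buy(price=98, qty=10): fills=none; bids=[#5:10@98] asks=[#3:7@99 #1:9@100]
After op 7 [order #6] limit_buy(price=104, qty=1): fills=#6x#3:1@99; bids=[#5:10@98] asks=[#3:6@99 #1:9@100]

Answer: bid=- ask=100
bid=95 ask=100
bid=95 ask=99
bid=- ask=95
bid=- ask=99
bid=98 ask=99
bid=98 ask=99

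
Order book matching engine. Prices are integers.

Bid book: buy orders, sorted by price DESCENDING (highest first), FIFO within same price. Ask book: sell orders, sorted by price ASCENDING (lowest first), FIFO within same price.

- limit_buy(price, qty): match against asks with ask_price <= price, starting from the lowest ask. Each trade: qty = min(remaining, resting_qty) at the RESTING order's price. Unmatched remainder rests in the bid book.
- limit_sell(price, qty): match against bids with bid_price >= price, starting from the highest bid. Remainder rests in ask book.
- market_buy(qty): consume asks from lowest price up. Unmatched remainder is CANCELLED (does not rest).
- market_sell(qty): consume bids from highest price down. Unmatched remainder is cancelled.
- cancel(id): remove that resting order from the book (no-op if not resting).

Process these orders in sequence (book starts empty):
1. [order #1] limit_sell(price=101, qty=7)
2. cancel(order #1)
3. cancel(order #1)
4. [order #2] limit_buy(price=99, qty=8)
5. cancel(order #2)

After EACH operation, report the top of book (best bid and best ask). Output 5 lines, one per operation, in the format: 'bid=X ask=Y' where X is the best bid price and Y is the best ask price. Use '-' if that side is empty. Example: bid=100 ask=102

After op 1 [order #1] limit_sell(price=101, qty=7): fills=none; bids=[-] asks=[#1:7@101]
After op 2 cancel(order #1): fills=none; bids=[-] asks=[-]
After op 3 cancel(order #1): fills=none; bids=[-] asks=[-]
After op 4 [order #2] limit_buy(price=99, qty=8): fills=none; bids=[#2:8@99] asks=[-]
After op 5 cancel(order #2): fills=none; bids=[-] asks=[-]

Answer: bid=- ask=101
bid=- ask=-
bid=- ask=-
bid=99 ask=-
bid=- ask=-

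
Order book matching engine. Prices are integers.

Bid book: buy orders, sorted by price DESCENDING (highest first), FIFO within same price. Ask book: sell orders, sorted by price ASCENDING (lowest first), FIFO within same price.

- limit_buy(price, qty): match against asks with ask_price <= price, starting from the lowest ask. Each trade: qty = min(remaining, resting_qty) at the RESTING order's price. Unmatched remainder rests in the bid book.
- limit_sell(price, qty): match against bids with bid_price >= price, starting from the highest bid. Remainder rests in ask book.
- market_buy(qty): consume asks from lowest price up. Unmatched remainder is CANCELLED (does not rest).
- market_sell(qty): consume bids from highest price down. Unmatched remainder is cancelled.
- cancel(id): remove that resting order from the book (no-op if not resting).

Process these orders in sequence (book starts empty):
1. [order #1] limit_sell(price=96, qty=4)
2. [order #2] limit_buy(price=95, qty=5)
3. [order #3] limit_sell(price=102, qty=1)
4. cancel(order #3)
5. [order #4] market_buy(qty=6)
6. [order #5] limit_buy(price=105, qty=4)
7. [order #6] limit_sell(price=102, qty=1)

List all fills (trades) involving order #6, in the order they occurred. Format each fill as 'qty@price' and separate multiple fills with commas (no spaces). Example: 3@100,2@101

After op 1 [order #1] limit_sell(price=96, qty=4): fills=none; bids=[-] asks=[#1:4@96]
After op 2 [order #2] limit_buy(price=95, qty=5): fills=none; bids=[#2:5@95] asks=[#1:4@96]
After op 3 [order #3] limit_sell(price=102, qty=1): fills=none; bids=[#2:5@95] asks=[#1:4@96 #3:1@102]
After op 4 cancel(order #3): fills=none; bids=[#2:5@95] asks=[#1:4@96]
After op 5 [order #4] market_buy(qty=6): fills=#4x#1:4@96; bids=[#2:5@95] asks=[-]
After op 6 [order #5] limit_buy(price=105, qty=4): fills=none; bids=[#5:4@105 #2:5@95] asks=[-]
After op 7 [order #6] limit_sell(price=102, qty=1): fills=#5x#6:1@105; bids=[#5:3@105 #2:5@95] asks=[-]

Answer: 1@105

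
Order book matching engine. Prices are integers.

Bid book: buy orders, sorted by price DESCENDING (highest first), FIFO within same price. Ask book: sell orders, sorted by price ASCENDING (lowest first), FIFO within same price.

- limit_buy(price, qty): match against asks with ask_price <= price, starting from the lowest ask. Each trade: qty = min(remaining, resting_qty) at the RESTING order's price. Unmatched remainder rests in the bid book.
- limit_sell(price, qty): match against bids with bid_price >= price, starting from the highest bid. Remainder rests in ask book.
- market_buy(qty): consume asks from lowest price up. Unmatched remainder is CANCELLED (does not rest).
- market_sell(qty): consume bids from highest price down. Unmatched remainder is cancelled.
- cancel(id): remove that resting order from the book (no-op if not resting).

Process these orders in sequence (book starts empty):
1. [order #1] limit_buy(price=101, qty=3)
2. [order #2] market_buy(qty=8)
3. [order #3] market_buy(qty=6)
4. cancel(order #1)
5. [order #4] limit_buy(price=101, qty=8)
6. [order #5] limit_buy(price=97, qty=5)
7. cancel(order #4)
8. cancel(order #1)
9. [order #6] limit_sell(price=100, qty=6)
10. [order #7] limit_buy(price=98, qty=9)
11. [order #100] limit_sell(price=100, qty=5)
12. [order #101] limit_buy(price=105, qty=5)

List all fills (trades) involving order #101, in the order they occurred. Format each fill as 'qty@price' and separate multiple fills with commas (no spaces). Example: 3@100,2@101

Answer: 5@100

Derivation:
After op 1 [order #1] limit_buy(price=101, qty=3): fills=none; bids=[#1:3@101] asks=[-]
After op 2 [order #2] market_buy(qty=8): fills=none; bids=[#1:3@101] asks=[-]
After op 3 [order #3] market_buy(qty=6): fills=none; bids=[#1:3@101] asks=[-]
After op 4 cancel(order #1): fills=none; bids=[-] asks=[-]
After op 5 [order #4] limit_buy(price=101, qty=8): fills=none; bids=[#4:8@101] asks=[-]
After op 6 [order #5] limit_buy(price=97, qty=5): fills=none; bids=[#4:8@101 #5:5@97] asks=[-]
After op 7 cancel(order #4): fills=none; bids=[#5:5@97] asks=[-]
After op 8 cancel(order #1): fills=none; bids=[#5:5@97] asks=[-]
After op 9 [order #6] limit_sell(price=100, qty=6): fills=none; bids=[#5:5@97] asks=[#6:6@100]
After op 10 [order #7] limit_buy(price=98, qty=9): fills=none; bids=[#7:9@98 #5:5@97] asks=[#6:6@100]
After op 11 [order #100] limit_sell(price=100, qty=5): fills=none; bids=[#7:9@98 #5:5@97] asks=[#6:6@100 #100:5@100]
After op 12 [order #101] limit_buy(price=105, qty=5): fills=#101x#6:5@100; bids=[#7:9@98 #5:5@97] asks=[#6:1@100 #100:5@100]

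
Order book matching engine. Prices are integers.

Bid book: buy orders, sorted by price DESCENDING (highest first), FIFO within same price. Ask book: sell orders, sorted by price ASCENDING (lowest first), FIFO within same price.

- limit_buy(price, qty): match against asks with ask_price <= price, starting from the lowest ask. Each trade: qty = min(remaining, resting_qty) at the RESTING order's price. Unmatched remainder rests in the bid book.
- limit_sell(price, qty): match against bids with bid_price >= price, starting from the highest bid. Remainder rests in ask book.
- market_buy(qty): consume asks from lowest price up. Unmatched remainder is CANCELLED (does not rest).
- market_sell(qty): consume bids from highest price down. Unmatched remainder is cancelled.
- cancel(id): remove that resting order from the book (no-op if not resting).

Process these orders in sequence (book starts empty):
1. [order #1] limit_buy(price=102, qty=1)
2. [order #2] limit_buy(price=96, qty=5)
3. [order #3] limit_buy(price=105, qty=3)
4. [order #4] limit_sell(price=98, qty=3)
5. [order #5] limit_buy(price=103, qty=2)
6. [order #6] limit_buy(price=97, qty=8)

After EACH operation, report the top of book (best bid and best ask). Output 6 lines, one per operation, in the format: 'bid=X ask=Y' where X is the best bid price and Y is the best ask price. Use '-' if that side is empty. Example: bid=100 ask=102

Answer: bid=102 ask=-
bid=102 ask=-
bid=105 ask=-
bid=102 ask=-
bid=103 ask=-
bid=103 ask=-

Derivation:
After op 1 [order #1] limit_buy(price=102, qty=1): fills=none; bids=[#1:1@102] asks=[-]
After op 2 [order #2] limit_buy(price=96, qty=5): fills=none; bids=[#1:1@102 #2:5@96] asks=[-]
After op 3 [order #3] limit_buy(price=105, qty=3): fills=none; bids=[#3:3@105 #1:1@102 #2:5@96] asks=[-]
After op 4 [order #4] limit_sell(price=98, qty=3): fills=#3x#4:3@105; bids=[#1:1@102 #2:5@96] asks=[-]
After op 5 [order #5] limit_buy(price=103, qty=2): fills=none; bids=[#5:2@103 #1:1@102 #2:5@96] asks=[-]
After op 6 [order #6] limit_buy(price=97, qty=8): fills=none; bids=[#5:2@103 #1:1@102 #6:8@97 #2:5@96] asks=[-]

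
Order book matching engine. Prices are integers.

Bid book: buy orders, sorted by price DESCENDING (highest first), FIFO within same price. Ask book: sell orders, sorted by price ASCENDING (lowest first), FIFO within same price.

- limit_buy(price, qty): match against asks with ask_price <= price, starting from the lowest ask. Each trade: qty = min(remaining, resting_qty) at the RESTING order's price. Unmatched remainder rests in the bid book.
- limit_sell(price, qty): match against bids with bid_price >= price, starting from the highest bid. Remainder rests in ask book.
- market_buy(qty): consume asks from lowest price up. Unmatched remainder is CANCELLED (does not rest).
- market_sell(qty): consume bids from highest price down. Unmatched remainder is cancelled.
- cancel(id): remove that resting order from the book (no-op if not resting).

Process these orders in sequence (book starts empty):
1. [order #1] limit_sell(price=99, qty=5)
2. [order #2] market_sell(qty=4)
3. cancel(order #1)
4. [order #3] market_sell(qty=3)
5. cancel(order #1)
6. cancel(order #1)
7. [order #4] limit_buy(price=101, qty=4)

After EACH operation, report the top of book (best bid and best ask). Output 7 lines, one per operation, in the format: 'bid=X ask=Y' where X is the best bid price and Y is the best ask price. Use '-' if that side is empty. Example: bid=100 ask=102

After op 1 [order #1] limit_sell(price=99, qty=5): fills=none; bids=[-] asks=[#1:5@99]
After op 2 [order #2] market_sell(qty=4): fills=none; bids=[-] asks=[#1:5@99]
After op 3 cancel(order #1): fills=none; bids=[-] asks=[-]
After op 4 [order #3] market_sell(qty=3): fills=none; bids=[-] asks=[-]
After op 5 cancel(order #1): fills=none; bids=[-] asks=[-]
After op 6 cancel(order #1): fills=none; bids=[-] asks=[-]
After op 7 [order #4] limit_buy(price=101, qty=4): fills=none; bids=[#4:4@101] asks=[-]

Answer: bid=- ask=99
bid=- ask=99
bid=- ask=-
bid=- ask=-
bid=- ask=-
bid=- ask=-
bid=101 ask=-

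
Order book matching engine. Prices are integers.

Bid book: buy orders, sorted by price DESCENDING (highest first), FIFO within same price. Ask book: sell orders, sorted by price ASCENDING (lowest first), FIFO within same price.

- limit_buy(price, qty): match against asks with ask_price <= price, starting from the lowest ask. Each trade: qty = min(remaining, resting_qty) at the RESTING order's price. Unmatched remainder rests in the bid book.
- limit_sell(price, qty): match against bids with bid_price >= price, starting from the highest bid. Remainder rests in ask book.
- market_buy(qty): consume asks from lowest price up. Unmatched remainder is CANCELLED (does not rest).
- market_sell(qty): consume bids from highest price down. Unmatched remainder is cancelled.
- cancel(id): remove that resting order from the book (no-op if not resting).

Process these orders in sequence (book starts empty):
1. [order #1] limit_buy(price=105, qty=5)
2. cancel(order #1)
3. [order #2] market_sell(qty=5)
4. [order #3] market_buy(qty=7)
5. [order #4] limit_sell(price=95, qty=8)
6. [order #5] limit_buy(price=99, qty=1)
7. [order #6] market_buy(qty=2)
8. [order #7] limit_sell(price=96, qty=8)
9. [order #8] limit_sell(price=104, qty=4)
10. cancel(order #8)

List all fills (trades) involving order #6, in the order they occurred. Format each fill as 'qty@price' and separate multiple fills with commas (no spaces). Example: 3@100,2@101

Answer: 2@95

Derivation:
After op 1 [order #1] limit_buy(price=105, qty=5): fills=none; bids=[#1:5@105] asks=[-]
After op 2 cancel(order #1): fills=none; bids=[-] asks=[-]
After op 3 [order #2] market_sell(qty=5): fills=none; bids=[-] asks=[-]
After op 4 [order #3] market_buy(qty=7): fills=none; bids=[-] asks=[-]
After op 5 [order #4] limit_sell(price=95, qty=8): fills=none; bids=[-] asks=[#4:8@95]
After op 6 [order #5] limit_buy(price=99, qty=1): fills=#5x#4:1@95; bids=[-] asks=[#4:7@95]
After op 7 [order #6] market_buy(qty=2): fills=#6x#4:2@95; bids=[-] asks=[#4:5@95]
After op 8 [order #7] limit_sell(price=96, qty=8): fills=none; bids=[-] asks=[#4:5@95 #7:8@96]
After op 9 [order #8] limit_sell(price=104, qty=4): fills=none; bids=[-] asks=[#4:5@95 #7:8@96 #8:4@104]
After op 10 cancel(order #8): fills=none; bids=[-] asks=[#4:5@95 #7:8@96]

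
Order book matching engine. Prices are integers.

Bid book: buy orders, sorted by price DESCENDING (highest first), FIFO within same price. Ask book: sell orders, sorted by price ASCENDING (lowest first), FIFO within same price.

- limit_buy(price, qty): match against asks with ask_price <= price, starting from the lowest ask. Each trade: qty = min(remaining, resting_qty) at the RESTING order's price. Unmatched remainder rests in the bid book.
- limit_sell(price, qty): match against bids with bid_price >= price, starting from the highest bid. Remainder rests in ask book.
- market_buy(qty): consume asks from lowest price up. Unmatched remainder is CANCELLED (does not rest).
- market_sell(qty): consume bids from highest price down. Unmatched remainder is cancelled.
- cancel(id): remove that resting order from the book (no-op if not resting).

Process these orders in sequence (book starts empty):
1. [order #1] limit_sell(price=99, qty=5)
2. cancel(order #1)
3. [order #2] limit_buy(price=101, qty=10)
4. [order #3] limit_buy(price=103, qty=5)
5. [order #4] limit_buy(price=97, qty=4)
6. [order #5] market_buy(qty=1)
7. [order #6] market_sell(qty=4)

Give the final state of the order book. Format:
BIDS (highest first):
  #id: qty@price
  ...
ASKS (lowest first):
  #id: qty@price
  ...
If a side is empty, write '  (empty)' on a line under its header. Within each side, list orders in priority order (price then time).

After op 1 [order #1] limit_sell(price=99, qty=5): fills=none; bids=[-] asks=[#1:5@99]
After op 2 cancel(order #1): fills=none; bids=[-] asks=[-]
After op 3 [order #2] limit_buy(price=101, qty=10): fills=none; bids=[#2:10@101] asks=[-]
After op 4 [order #3] limit_buy(price=103, qty=5): fills=none; bids=[#3:5@103 #2:10@101] asks=[-]
After op 5 [order #4] limit_buy(price=97, qty=4): fills=none; bids=[#3:5@103 #2:10@101 #4:4@97] asks=[-]
After op 6 [order #5] market_buy(qty=1): fills=none; bids=[#3:5@103 #2:10@101 #4:4@97] asks=[-]
After op 7 [order #6] market_sell(qty=4): fills=#3x#6:4@103; bids=[#3:1@103 #2:10@101 #4:4@97] asks=[-]

Answer: BIDS (highest first):
  #3: 1@103
  #2: 10@101
  #4: 4@97
ASKS (lowest first):
  (empty)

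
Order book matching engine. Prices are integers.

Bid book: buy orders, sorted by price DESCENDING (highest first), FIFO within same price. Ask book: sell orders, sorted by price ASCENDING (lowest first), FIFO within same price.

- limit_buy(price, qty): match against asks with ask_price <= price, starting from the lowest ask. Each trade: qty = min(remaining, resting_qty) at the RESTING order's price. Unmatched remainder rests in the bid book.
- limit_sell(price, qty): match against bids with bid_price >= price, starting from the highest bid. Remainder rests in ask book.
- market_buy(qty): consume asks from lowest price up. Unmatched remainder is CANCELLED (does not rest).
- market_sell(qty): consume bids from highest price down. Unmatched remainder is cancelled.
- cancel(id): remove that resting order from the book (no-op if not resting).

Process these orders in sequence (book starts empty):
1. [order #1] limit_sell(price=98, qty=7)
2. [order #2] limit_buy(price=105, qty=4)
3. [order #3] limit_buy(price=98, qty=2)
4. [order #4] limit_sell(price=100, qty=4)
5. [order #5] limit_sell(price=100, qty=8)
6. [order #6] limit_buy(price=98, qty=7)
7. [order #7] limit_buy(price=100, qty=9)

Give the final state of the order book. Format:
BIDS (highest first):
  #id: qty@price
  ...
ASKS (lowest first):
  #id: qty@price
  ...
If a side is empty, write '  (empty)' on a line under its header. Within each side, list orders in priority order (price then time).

Answer: BIDS (highest first):
  #6: 6@98
ASKS (lowest first):
  #5: 3@100

Derivation:
After op 1 [order #1] limit_sell(price=98, qty=7): fills=none; bids=[-] asks=[#1:7@98]
After op 2 [order #2] limit_buy(price=105, qty=4): fills=#2x#1:4@98; bids=[-] asks=[#1:3@98]
After op 3 [order #3] limit_buy(price=98, qty=2): fills=#3x#1:2@98; bids=[-] asks=[#1:1@98]
After op 4 [order #4] limit_sell(price=100, qty=4): fills=none; bids=[-] asks=[#1:1@98 #4:4@100]
After op 5 [order #5] limit_sell(price=100, qty=8): fills=none; bids=[-] asks=[#1:1@98 #4:4@100 #5:8@100]
After op 6 [order #6] limit_buy(price=98, qty=7): fills=#6x#1:1@98; bids=[#6:6@98] asks=[#4:4@100 #5:8@100]
After op 7 [order #7] limit_buy(price=100, qty=9): fills=#7x#4:4@100 #7x#5:5@100; bids=[#6:6@98] asks=[#5:3@100]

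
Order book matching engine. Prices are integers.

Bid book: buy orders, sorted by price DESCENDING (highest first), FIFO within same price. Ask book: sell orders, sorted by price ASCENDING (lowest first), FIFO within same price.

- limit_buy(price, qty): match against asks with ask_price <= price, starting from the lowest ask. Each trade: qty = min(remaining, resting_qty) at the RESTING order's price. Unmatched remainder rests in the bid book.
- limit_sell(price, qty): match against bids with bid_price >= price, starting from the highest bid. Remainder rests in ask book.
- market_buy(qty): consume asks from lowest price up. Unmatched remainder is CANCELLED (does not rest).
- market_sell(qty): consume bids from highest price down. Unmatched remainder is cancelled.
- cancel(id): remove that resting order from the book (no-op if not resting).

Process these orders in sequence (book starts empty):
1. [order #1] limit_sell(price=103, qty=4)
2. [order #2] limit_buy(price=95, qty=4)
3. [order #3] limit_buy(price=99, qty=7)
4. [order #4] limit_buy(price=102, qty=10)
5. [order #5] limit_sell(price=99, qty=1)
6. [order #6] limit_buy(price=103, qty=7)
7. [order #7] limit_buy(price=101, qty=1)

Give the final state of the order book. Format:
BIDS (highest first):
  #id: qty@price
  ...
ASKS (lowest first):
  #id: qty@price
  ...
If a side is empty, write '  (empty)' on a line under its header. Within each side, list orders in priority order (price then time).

After op 1 [order #1] limit_sell(price=103, qty=4): fills=none; bids=[-] asks=[#1:4@103]
After op 2 [order #2] limit_buy(price=95, qty=4): fills=none; bids=[#2:4@95] asks=[#1:4@103]
After op 3 [order #3] limit_buy(price=99, qty=7): fills=none; bids=[#3:7@99 #2:4@95] asks=[#1:4@103]
After op 4 [order #4] limit_buy(price=102, qty=10): fills=none; bids=[#4:10@102 #3:7@99 #2:4@95] asks=[#1:4@103]
After op 5 [order #5] limit_sell(price=99, qty=1): fills=#4x#5:1@102; bids=[#4:9@102 #3:7@99 #2:4@95] asks=[#1:4@103]
After op 6 [order #6] limit_buy(price=103, qty=7): fills=#6x#1:4@103; bids=[#6:3@103 #4:9@102 #3:7@99 #2:4@95] asks=[-]
After op 7 [order #7] limit_buy(price=101, qty=1): fills=none; bids=[#6:3@103 #4:9@102 #7:1@101 #3:7@99 #2:4@95] asks=[-]

Answer: BIDS (highest first):
  #6: 3@103
  #4: 9@102
  #7: 1@101
  #3: 7@99
  #2: 4@95
ASKS (lowest first):
  (empty)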